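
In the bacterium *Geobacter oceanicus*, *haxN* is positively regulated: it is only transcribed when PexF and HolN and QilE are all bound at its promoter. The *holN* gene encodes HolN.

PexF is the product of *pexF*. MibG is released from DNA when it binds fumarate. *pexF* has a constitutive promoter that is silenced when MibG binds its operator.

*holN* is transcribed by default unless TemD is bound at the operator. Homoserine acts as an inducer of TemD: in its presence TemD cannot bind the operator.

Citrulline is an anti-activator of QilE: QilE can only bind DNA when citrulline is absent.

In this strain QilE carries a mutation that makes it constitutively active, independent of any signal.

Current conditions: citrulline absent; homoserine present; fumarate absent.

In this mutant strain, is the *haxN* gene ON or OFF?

Fumarate is absent, so MibG is active.
With repressor MibG bound, *pexF* is not transcribed.
So PexF is not produced.
Homoserine is present, so TemD is inactive.
With no repressor bound, *holN* is transcribed.
So HolN is produced and active.
QilE is constitutively active in this strain.
Required activator PexF is absent, so *haxN* is not transcribed.

OFF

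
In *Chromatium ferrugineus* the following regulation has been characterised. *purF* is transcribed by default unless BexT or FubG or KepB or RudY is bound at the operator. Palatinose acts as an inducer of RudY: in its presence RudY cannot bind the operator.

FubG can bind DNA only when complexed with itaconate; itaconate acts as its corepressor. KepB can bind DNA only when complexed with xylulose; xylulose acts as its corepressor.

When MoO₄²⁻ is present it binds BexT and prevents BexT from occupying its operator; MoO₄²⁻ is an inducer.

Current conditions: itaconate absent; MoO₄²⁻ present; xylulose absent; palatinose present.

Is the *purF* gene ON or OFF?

MoO₄²⁻ is present, so BexT is inactive.
Itaconate is absent, so FubG is inactive.
Xylulose is absent, so KepB is inactive.
Palatinose is present, so RudY is inactive.
With no repressor bound, *purF* is transcribed.

ON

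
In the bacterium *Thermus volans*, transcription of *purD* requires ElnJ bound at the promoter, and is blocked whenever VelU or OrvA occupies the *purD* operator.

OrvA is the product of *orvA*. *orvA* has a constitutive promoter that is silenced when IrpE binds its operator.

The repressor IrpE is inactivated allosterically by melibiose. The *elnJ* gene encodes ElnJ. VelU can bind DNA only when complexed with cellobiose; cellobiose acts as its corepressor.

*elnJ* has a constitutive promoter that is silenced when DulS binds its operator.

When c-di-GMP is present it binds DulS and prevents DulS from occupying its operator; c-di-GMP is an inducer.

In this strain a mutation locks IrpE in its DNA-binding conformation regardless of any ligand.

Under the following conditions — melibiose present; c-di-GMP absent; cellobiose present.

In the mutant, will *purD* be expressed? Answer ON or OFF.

Cellobiose is present, so VelU is active.
IrpE is constitutively active in this strain.
With repressor IrpE bound, *orvA* is not transcribed.
So OrvA is not produced.
c-di-GMP is absent, so DulS is active.
With repressor DulS bound, *elnJ* is not transcribed.
So ElnJ is not produced.
With repressor VelU bound, *purD* is not transcribed.

OFF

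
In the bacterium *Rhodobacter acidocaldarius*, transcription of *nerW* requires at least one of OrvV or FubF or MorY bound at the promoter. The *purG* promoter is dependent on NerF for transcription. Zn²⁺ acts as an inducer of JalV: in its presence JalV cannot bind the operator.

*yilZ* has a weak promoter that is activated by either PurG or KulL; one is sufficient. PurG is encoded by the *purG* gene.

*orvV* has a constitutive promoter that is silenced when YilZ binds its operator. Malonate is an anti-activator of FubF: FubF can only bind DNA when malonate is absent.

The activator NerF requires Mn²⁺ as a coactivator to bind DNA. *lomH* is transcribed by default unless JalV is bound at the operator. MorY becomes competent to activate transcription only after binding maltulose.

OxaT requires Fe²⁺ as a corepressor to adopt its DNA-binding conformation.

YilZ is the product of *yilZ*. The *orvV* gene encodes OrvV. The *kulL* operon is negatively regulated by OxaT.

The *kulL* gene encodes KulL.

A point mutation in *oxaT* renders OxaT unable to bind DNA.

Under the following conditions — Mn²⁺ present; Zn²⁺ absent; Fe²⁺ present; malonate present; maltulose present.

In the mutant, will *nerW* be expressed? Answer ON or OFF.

ON

Mn²⁺ is present, so NerF is active.
No repressor is bound and NerF is active, so *purG* is transcribed.
So PurG is produced and active.
OxaT is non-functional in this strain, so it has no effect.
With no repressor bound, *kulL* is transcribed.
So KulL is produced and active.
Activator PurG is present, so *yilZ* is transcribed.
So YilZ is produced and active.
With repressor YilZ bound, *orvV* is not transcribed.
So OrvV is not produced.
Malonate is present, so FubF is inactive.
Maltulose is present, so MorY is active.
Activator MorY is present, so *nerW* is transcribed.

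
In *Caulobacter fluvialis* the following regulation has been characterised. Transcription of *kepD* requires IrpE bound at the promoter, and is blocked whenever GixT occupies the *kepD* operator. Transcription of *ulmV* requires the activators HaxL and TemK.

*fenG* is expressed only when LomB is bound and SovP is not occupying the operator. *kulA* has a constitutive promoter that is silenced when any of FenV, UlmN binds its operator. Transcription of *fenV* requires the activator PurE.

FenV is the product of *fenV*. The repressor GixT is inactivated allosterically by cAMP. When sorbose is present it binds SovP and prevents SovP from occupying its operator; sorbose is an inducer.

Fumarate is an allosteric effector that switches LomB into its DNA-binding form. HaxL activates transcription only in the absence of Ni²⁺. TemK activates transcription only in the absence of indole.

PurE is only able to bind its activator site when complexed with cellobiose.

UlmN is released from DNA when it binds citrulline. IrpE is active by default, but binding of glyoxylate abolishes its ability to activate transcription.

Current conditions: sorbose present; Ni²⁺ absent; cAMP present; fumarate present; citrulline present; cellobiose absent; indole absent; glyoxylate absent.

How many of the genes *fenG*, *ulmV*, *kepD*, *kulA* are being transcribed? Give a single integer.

4

Sorbose is present, so SovP is inactive.
Fumarate is present, so LomB is active.
No repressor is bound and LomB is active, so *fenG* is transcribed.
→ *fenG* is ON.
Ni²⁺ is absent, so HaxL is active.
Indole is absent, so TemK is active.
No repressor is bound and HaxL and TemK are active, so *ulmV* is transcribed.
→ *ulmV* is ON.
Glyoxylate is absent, so IrpE is active.
cAMP is present, so GixT is inactive.
No repressor is bound and IrpE is active, so *kepD* is transcribed.
→ *kepD* is ON.
Cellobiose is absent, so PurE is inactive.
Required activator PurE is absent, so *fenV* is not transcribed.
So FenV is not produced.
Citrulline is present, so UlmN is inactive.
With no repressor bound, *kulA* is transcribed.
→ *kulA* is ON.
4 of the 4 genes are transcribed.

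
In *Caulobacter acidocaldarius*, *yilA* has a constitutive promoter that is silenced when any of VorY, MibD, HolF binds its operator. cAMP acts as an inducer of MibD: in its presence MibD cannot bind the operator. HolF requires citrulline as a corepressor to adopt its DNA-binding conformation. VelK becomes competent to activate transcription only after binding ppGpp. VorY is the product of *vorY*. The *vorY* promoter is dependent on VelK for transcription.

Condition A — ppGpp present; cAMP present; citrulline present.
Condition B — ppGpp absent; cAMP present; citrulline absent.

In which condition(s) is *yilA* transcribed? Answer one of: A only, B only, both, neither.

Condition A:
ppGpp is present, so VelK is active.
No repressor is bound and VelK is active, so *vorY* is transcribed.
So VorY is produced and active.
cAMP is present, so MibD is inactive.
Citrulline is present, so HolF is active.
With repressor VorY bound, *yilA* is not transcribed.
→ *yilA* is OFF in A.
Condition B:
ppGpp is absent, so VelK is inactive.
Required activator VelK is absent, so *vorY* is not transcribed.
So VorY is not produced.
cAMP is present, so MibD is inactive.
Citrulline is absent, so HolF is inactive.
With no repressor bound, *yilA* is transcribed.
→ *yilA* is ON in B.

B only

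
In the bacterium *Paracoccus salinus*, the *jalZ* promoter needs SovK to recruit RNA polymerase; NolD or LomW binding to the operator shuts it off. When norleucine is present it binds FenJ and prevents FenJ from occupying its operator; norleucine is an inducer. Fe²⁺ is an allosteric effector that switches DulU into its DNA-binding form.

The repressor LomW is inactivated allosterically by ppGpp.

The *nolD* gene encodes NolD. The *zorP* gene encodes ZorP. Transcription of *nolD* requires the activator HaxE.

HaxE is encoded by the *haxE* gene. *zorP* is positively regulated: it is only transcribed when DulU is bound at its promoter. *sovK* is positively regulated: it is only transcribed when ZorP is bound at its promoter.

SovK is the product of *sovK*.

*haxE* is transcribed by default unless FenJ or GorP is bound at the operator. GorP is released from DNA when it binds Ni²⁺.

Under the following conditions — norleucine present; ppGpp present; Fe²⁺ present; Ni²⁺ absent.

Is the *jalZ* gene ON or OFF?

Norleucine is present, so FenJ is inactive.
Ni²⁺ is absent, so GorP is active.
With repressor GorP bound, *haxE* is not transcribed.
So HaxE is not produced.
Required activator HaxE is absent, so *nolD* is not transcribed.
So NolD is not produced.
ppGpp is present, so LomW is inactive.
Fe²⁺ is present, so DulU is active.
No repressor is bound and DulU is active, so *zorP* is transcribed.
So ZorP is produced and active.
No repressor is bound and ZorP is active, so *sovK* is transcribed.
So SovK is produced and active.
No repressor is bound and SovK is active, so *jalZ* is transcribed.

ON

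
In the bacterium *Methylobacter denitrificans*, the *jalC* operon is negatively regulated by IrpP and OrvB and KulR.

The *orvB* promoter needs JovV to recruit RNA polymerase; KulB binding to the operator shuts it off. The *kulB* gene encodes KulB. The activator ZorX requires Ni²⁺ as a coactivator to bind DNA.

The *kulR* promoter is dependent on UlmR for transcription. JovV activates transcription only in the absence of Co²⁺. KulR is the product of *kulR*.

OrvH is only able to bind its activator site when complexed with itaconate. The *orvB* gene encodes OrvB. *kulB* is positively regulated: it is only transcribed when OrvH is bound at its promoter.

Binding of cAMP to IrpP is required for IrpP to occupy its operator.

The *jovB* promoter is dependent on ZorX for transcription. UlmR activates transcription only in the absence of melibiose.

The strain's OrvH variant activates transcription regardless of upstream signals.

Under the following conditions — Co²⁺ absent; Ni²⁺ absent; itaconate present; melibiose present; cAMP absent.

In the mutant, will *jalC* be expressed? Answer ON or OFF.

cAMP is absent, so IrpP is inactive.
Co²⁺ is absent, so JovV is active.
OrvH is constitutively active in this strain.
No repressor is bound and OrvH is active, so *kulB* is transcribed.
So KulB is produced and active.
With repressor KulB bound, *orvB* is not transcribed.
So OrvB is not produced.
Melibiose is present, so UlmR is inactive.
Required activator UlmR is absent, so *kulR* is not transcribed.
So KulR is not produced.
With no repressor bound, *jalC* is transcribed.

ON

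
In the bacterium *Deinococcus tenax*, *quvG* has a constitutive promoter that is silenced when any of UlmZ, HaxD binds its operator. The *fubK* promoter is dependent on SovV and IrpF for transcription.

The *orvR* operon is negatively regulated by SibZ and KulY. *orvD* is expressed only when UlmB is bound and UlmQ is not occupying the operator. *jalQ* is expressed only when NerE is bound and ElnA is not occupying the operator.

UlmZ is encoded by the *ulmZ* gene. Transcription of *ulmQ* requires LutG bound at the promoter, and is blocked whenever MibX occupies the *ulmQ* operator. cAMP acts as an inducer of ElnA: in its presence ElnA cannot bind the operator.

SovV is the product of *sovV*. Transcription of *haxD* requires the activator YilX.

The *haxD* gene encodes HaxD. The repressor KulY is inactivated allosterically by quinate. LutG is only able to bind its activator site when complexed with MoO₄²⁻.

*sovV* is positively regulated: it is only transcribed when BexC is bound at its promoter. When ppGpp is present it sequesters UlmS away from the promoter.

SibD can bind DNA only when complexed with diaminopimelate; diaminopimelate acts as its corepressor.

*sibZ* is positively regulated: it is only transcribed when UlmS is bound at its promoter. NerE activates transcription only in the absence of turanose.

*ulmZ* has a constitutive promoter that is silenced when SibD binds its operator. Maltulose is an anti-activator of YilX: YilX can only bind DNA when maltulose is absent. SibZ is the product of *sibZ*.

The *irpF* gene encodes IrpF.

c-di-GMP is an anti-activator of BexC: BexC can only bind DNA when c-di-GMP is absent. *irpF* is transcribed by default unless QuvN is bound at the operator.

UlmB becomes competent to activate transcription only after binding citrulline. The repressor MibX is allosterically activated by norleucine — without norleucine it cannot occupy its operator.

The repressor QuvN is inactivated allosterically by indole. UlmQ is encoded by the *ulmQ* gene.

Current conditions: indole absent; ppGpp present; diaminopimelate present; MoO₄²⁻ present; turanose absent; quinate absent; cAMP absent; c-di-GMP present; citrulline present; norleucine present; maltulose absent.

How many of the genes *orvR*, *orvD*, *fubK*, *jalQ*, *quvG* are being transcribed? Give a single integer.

ppGpp is present, so UlmS is inactive.
Required activator UlmS is absent, so *sibZ* is not transcribed.
So SibZ is not produced.
Quinate is absent, so KulY is active.
With repressor KulY bound, *orvR* is not transcribed.
→ *orvR* is OFF.
MoO₄²⁻ is present, so LutG is active.
Norleucine is present, so MibX is active.
With repressor MibX bound, *ulmQ* is not transcribed.
So UlmQ is not produced.
Citrulline is present, so UlmB is active.
No repressor is bound and UlmB is active, so *orvD* is transcribed.
→ *orvD* is ON.
c-di-GMP is present, so BexC is inactive.
Required activator BexC is absent, so *sovV* is not transcribed.
So SovV is not produced.
Indole is absent, so QuvN is active.
With repressor QuvN bound, *irpF* is not transcribed.
So IrpF is not produced.
Required activator SovV is absent, so *fubK* is not transcribed.
→ *fubK* is OFF.
Turanose is absent, so NerE is active.
cAMP is absent, so ElnA is active.
With repressor ElnA bound, *jalQ* is not transcribed.
→ *jalQ* is OFF.
Diaminopimelate is present, so SibD is active.
With repressor SibD bound, *ulmZ* is not transcribed.
So UlmZ is not produced.
Maltulose is absent, so YilX is active.
No repressor is bound and YilX is active, so *haxD* is transcribed.
So HaxD is produced and active.
With repressor HaxD bound, *quvG* is not transcribed.
→ *quvG* is OFF.
1 of the 5 genes is transcribed.

1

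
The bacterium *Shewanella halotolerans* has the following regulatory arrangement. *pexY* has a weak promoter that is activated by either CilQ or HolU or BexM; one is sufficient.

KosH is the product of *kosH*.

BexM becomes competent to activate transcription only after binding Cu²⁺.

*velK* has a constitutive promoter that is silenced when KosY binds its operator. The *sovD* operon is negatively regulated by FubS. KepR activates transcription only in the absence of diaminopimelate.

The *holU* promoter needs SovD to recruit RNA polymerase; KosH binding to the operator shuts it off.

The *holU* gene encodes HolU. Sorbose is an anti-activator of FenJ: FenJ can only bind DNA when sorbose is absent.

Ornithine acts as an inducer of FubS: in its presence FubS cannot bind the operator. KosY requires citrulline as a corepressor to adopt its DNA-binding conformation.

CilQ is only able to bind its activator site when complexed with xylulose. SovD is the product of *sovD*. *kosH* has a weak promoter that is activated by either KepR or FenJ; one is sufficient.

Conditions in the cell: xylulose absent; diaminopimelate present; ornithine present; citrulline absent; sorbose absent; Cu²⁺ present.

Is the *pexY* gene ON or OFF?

ON

Xylulose is absent, so CilQ is inactive.
Ornithine is present, so FubS is inactive.
With no repressor bound, *sovD* is transcribed.
So SovD is produced and active.
Diaminopimelate is present, so KepR is inactive.
Sorbose is absent, so FenJ is active.
Activator FenJ is present, so *kosH* is transcribed.
So KosH is produced and active.
With repressor KosH bound, *holU* is not transcribed.
So HolU is not produced.
Cu²⁺ is present, so BexM is active.
Activator BexM is present, so *pexY* is transcribed.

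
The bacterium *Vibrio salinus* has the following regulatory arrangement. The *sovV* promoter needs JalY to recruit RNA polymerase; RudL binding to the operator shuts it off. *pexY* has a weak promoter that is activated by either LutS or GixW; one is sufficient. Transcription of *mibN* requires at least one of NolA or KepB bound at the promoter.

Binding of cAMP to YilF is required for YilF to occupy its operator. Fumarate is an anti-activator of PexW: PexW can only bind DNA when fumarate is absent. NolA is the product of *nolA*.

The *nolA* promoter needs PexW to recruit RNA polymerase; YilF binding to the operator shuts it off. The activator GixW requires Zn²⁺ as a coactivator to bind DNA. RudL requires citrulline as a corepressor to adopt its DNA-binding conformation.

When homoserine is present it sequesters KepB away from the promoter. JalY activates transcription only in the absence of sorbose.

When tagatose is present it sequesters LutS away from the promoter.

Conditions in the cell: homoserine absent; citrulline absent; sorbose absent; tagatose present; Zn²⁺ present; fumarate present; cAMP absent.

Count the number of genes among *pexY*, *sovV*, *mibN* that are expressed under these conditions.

3

Tagatose is present, so LutS is inactive.
Zn²⁺ is present, so GixW is active.
Activator GixW is present, so *pexY* is transcribed.
→ *pexY* is ON.
Citrulline is absent, so RudL is inactive.
Sorbose is absent, so JalY is active.
No repressor is bound and JalY is active, so *sovV* is transcribed.
→ *sovV* is ON.
cAMP is absent, so YilF is inactive.
Fumarate is present, so PexW is inactive.
Required activator PexW is absent, so *nolA* is not transcribed.
So NolA is not produced.
Homoserine is absent, so KepB is active.
Activator KepB is present, so *mibN* is transcribed.
→ *mibN* is ON.
3 of the 3 genes are transcribed.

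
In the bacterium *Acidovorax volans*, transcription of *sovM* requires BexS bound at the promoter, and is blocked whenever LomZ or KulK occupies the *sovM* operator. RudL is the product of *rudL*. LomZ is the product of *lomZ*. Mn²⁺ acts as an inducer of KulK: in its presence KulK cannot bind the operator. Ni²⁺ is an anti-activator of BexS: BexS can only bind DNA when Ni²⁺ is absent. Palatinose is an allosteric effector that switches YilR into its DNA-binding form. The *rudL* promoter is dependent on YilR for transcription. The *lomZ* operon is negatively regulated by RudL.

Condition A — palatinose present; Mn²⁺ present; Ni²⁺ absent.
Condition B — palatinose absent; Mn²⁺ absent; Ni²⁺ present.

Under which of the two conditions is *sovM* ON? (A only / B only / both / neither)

A only

Condition A:
Palatinose is present, so YilR is active.
No repressor is bound and YilR is active, so *rudL* is transcribed.
So RudL is produced and active.
With repressor RudL bound, *lomZ* is not transcribed.
So LomZ is not produced.
Mn²⁺ is present, so KulK is inactive.
Ni²⁺ is absent, so BexS is active.
No repressor is bound and BexS is active, so *sovM* is transcribed.
→ *sovM* is ON in A.
Condition B:
Palatinose is absent, so YilR is inactive.
Required activator YilR is absent, so *rudL* is not transcribed.
So RudL is not produced.
With no repressor bound, *lomZ* is transcribed.
So LomZ is produced and active.
Mn²⁺ is absent, so KulK is active.
Ni²⁺ is present, so BexS is inactive.
With repressor LomZ bound, *sovM* is not transcribed.
→ *sovM* is OFF in B.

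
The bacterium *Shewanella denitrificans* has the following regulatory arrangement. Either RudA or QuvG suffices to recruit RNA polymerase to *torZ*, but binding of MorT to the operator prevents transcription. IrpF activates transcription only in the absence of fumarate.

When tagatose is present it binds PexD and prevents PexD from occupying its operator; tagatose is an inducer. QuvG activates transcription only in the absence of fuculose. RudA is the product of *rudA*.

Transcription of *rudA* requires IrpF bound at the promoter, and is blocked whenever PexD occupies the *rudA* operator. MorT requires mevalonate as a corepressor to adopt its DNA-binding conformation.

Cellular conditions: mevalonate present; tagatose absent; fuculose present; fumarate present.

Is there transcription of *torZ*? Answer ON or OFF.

Mevalonate is present, so MorT is active.
Fumarate is present, so IrpF is inactive.
Tagatose is absent, so PexD is active.
With repressor PexD bound, *rudA* is not transcribed.
So RudA is not produced.
Fuculose is present, so QuvG is inactive.
With repressor MorT bound, *torZ* is not transcribed.

OFF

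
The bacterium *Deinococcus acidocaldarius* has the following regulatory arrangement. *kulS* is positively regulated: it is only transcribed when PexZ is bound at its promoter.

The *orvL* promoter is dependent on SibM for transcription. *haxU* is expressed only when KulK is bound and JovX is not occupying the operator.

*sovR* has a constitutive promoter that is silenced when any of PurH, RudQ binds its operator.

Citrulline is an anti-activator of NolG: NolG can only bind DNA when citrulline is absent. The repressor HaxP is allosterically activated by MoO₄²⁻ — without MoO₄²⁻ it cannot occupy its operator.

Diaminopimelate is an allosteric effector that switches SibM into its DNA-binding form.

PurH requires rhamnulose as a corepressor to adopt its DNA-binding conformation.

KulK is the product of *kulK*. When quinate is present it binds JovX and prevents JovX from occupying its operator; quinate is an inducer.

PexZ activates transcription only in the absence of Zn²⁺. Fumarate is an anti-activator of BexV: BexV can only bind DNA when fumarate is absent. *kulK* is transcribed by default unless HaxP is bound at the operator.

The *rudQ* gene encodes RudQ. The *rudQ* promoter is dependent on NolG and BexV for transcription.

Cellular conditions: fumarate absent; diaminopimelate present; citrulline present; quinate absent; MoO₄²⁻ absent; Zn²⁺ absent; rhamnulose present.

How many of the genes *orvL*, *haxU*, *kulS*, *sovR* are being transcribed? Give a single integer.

Diaminopimelate is present, so SibM is active.
No repressor is bound and SibM is active, so *orvL* is transcribed.
→ *orvL* is ON.
MoO₄²⁻ is absent, so HaxP is inactive.
With no repressor bound, *kulK* is transcribed.
So KulK is produced and active.
Quinate is absent, so JovX is active.
With repressor JovX bound, *haxU* is not transcribed.
→ *haxU* is OFF.
Zn²⁺ is absent, so PexZ is active.
No repressor is bound and PexZ is active, so *kulS* is transcribed.
→ *kulS* is ON.
Rhamnulose is present, so PurH is active.
Citrulline is present, so NolG is inactive.
Fumarate is absent, so BexV is active.
Required activator NolG is absent, so *rudQ* is not transcribed.
So RudQ is not produced.
With repressor PurH bound, *sovR* is not transcribed.
→ *sovR* is OFF.
2 of the 4 genes are transcribed.

2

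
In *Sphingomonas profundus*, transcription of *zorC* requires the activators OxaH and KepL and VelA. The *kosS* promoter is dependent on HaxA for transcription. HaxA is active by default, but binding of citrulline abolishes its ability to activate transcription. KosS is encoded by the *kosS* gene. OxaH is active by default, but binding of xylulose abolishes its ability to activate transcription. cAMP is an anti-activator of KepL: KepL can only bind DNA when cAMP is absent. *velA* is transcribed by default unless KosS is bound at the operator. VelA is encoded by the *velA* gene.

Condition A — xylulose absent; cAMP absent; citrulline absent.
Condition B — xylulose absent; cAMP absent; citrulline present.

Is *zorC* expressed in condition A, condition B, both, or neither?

B only

Condition A:
Xylulose is absent, so OxaH is active.
cAMP is absent, so KepL is active.
Citrulline is absent, so HaxA is active.
No repressor is bound and HaxA is active, so *kosS* is transcribed.
So KosS is produced and active.
With repressor KosS bound, *velA* is not transcribed.
So VelA is not produced.
Required activator VelA is absent, so *zorC* is not transcribed.
→ *zorC* is OFF in A.
Condition B:
Xylulose is absent, so OxaH is active.
cAMP is absent, so KepL is active.
Citrulline is present, so HaxA is inactive.
Required activator HaxA is absent, so *kosS* is not transcribed.
So KosS is not produced.
With no repressor bound, *velA* is transcribed.
So VelA is produced and active.
No repressor is bound and OxaH and KepL and VelA are active, so *zorC* is transcribed.
→ *zorC* is ON in B.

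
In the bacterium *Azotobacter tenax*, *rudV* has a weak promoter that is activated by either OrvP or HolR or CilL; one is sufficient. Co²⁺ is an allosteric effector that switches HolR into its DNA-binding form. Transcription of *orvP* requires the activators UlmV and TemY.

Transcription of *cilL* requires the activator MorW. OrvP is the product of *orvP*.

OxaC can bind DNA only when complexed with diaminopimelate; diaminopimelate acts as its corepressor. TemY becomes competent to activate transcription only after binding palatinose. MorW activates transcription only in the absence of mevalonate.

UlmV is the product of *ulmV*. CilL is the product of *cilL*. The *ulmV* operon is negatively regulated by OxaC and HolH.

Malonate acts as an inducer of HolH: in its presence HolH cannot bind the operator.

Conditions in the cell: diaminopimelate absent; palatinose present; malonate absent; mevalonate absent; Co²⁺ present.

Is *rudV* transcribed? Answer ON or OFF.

Diaminopimelate is absent, so OxaC is inactive.
Malonate is absent, so HolH is active.
With repressor HolH bound, *ulmV* is not transcribed.
So UlmV is not produced.
Palatinose is present, so TemY is active.
Required activator UlmV is absent, so *orvP* is not transcribed.
So OrvP is not produced.
Co²⁺ is present, so HolR is active.
Mevalonate is absent, so MorW is active.
No repressor is bound and MorW is active, so *cilL* is transcribed.
So CilL is produced and active.
Activator HolR is present, so *rudV* is transcribed.

ON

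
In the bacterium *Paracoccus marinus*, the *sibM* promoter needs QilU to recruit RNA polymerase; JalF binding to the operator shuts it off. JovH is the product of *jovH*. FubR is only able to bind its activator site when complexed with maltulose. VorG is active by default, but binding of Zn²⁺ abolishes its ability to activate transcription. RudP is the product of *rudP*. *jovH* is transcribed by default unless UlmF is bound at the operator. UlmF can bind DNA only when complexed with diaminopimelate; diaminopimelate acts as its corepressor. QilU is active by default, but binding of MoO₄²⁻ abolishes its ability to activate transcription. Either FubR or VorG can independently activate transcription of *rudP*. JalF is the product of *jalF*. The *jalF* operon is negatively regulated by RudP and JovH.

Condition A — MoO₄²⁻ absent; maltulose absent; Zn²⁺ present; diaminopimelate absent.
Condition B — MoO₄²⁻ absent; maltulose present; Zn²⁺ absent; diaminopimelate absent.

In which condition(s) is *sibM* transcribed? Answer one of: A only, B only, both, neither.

both

Condition A:
MoO₄²⁻ is absent, so QilU is active.
Maltulose is absent, so FubR is inactive.
Zn²⁺ is present, so VorG is inactive.
No activator is available at the *rudP* promoter, so *rudP* is not transcribed.
So RudP is not produced.
Diaminopimelate is absent, so UlmF is inactive.
With no repressor bound, *jovH* is transcribed.
So JovH is produced and active.
With repressor JovH bound, *jalF* is not transcribed.
So JalF is not produced.
No repressor is bound and QilU is active, so *sibM* is transcribed.
→ *sibM* is ON in A.
Condition B:
MoO₄²⁻ is absent, so QilU is active.
Maltulose is present, so FubR is active.
Zn²⁺ is absent, so VorG is active.
Activator FubR is present, so *rudP* is transcribed.
So RudP is produced and active.
Diaminopimelate is absent, so UlmF is inactive.
With no repressor bound, *jovH* is transcribed.
So JovH is produced and active.
With repressor RudP bound, *jalF* is not transcribed.
So JalF is not produced.
No repressor is bound and QilU is active, so *sibM* is transcribed.
→ *sibM* is ON in B.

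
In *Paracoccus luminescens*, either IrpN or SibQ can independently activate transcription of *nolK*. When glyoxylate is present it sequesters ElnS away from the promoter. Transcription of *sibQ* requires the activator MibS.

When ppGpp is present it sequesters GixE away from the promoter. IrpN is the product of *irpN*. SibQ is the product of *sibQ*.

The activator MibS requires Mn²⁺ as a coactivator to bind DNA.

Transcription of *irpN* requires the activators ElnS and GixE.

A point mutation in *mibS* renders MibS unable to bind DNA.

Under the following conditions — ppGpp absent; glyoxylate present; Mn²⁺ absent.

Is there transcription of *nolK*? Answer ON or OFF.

OFF

Glyoxylate is present, so ElnS is inactive.
ppGpp is absent, so GixE is active.
Required activator ElnS is absent, so *irpN* is not transcribed.
So IrpN is not produced.
MibS is non-functional in this strain, so it has no effect.
Required activator MibS is absent, so *sibQ* is not transcribed.
So SibQ is not produced.
No activator is available at the *nolK* promoter, so *nolK* is not transcribed.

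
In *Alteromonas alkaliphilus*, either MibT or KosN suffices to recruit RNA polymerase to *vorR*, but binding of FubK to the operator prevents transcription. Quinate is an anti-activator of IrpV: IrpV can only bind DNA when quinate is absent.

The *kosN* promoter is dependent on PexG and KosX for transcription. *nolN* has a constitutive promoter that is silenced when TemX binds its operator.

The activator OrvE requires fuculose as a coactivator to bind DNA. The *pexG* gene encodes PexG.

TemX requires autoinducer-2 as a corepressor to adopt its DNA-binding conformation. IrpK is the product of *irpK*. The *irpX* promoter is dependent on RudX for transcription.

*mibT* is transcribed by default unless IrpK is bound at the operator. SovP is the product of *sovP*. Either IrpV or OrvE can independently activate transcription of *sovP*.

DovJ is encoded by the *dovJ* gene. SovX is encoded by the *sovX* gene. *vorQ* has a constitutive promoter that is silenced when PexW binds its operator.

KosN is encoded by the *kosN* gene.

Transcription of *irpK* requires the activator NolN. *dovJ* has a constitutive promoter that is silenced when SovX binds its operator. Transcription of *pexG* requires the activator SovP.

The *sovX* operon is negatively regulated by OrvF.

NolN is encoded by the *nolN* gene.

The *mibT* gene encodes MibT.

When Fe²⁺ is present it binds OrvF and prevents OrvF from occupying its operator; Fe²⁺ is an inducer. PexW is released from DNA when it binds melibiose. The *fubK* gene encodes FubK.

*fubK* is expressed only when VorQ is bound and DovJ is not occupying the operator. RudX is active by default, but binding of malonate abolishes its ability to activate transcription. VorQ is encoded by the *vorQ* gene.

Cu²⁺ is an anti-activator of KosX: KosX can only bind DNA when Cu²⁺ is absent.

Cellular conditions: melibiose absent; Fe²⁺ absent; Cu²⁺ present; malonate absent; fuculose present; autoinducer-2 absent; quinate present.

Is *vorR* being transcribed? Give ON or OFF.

OFF

Autoinducer-2 is absent, so TemX is inactive.
With no repressor bound, *nolN* is transcribed.
So NolN is produced and active.
No repressor is bound and NolN is active, so *irpK* is transcribed.
So IrpK is produced and active.
With repressor IrpK bound, *mibT* is not transcribed.
So MibT is not produced.
Melibiose is absent, so PexW is active.
With repressor PexW bound, *vorQ* is not transcribed.
So VorQ is not produced.
Fe²⁺ is absent, so OrvF is active.
With repressor OrvF bound, *sovX* is not transcribed.
So SovX is not produced.
With no repressor bound, *dovJ* is transcribed.
So DovJ is produced and active.
With repressor DovJ bound, *fubK* is not transcribed.
So FubK is not produced.
Quinate is present, so IrpV is inactive.
Fuculose is present, so OrvE is active.
Activator OrvE is present, so *sovP* is transcribed.
So SovP is produced and active.
No repressor is bound and SovP is active, so *pexG* is transcribed.
So PexG is produced and active.
Cu²⁺ is present, so KosX is inactive.
Required activator KosX is absent, so *kosN* is not transcribed.
So KosN is not produced.
No activator is available at the *vorR* promoter, so *vorR* is not transcribed.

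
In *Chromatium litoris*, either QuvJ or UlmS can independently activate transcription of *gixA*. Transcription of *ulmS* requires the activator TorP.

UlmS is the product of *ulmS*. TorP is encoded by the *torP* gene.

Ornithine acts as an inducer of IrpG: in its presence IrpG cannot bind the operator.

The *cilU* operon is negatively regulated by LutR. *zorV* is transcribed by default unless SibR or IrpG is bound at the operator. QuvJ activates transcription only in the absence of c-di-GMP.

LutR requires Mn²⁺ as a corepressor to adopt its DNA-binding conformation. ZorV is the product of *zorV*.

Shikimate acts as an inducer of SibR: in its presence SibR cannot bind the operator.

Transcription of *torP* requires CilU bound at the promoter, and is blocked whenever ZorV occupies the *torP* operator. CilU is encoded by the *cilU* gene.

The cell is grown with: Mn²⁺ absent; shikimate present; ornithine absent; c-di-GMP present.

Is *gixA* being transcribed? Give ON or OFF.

c-di-GMP is present, so QuvJ is inactive.
Mn²⁺ is absent, so LutR is inactive.
With no repressor bound, *cilU* is transcribed.
So CilU is produced and active.
Shikimate is present, so SibR is inactive.
Ornithine is absent, so IrpG is active.
With repressor IrpG bound, *zorV* is not transcribed.
So ZorV is not produced.
No repressor is bound and CilU is active, so *torP* is transcribed.
So TorP is produced and active.
No repressor is bound and TorP is active, so *ulmS* is transcribed.
So UlmS is produced and active.
Activator UlmS is present, so *gixA* is transcribed.

ON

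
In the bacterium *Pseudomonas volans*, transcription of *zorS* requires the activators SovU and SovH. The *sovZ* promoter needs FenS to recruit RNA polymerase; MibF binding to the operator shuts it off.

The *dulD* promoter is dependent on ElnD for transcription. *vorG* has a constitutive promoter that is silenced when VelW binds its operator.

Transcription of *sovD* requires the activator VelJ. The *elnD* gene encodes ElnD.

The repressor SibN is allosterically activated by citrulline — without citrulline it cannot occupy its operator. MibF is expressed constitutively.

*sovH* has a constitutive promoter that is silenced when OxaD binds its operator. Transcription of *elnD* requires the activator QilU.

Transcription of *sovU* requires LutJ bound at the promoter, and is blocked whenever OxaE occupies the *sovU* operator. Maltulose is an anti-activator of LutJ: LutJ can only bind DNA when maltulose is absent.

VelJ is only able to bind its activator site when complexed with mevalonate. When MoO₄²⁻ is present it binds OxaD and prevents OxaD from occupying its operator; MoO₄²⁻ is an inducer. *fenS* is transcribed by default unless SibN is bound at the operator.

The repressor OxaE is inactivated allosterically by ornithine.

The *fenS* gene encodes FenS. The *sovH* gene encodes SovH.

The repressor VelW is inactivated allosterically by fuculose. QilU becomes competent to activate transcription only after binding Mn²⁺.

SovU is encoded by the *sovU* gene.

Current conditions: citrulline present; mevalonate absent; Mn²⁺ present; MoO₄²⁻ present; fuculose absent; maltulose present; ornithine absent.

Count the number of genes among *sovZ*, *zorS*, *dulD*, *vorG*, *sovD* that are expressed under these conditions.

1

MibF is produced constitutively and is active.
Citrulline is present, so SibN is active.
With repressor SibN bound, *fenS* is not transcribed.
So FenS is not produced.
With repressor MibF bound, *sovZ* is not transcribed.
→ *sovZ* is OFF.
Maltulose is present, so LutJ is inactive.
Ornithine is absent, so OxaE is active.
With repressor OxaE bound, *sovU* is not transcribed.
So SovU is not produced.
MoO₄²⁻ is present, so OxaD is inactive.
With no repressor bound, *sovH* is transcribed.
So SovH is produced and active.
Required activator SovU is absent, so *zorS* is not transcribed.
→ *zorS* is OFF.
Mn²⁺ is present, so QilU is active.
No repressor is bound and QilU is active, so *elnD* is transcribed.
So ElnD is produced and active.
No repressor is bound and ElnD is active, so *dulD* is transcribed.
→ *dulD* is ON.
Fuculose is absent, so VelW is active.
With repressor VelW bound, *vorG* is not transcribed.
→ *vorG* is OFF.
Mevalonate is absent, so VelJ is inactive.
Required activator VelJ is absent, so *sovD* is not transcribed.
→ *sovD* is OFF.
1 of the 5 genes is transcribed.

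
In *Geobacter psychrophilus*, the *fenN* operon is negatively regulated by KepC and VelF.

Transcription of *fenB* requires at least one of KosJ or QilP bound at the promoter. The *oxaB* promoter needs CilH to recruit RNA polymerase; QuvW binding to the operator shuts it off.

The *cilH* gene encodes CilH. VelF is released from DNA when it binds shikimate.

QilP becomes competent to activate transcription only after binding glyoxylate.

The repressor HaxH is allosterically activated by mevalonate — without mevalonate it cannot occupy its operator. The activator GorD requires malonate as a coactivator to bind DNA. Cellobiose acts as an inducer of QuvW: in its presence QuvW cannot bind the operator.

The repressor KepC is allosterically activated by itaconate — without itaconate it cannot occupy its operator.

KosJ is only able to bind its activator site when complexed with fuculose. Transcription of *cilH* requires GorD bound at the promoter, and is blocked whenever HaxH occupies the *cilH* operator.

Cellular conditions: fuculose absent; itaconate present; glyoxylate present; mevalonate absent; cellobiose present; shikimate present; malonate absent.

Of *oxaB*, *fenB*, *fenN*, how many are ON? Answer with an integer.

Cellobiose is present, so QuvW is inactive.
Malonate is absent, so GorD is inactive.
Mevalonate is absent, so HaxH is inactive.
Required activator GorD is absent, so *cilH* is not transcribed.
So CilH is not produced.
Required activator CilH is absent, so *oxaB* is not transcribed.
→ *oxaB* is OFF.
Fuculose is absent, so KosJ is inactive.
Glyoxylate is present, so QilP is active.
Activator QilP is present, so *fenB* is transcribed.
→ *fenB* is ON.
Itaconate is present, so KepC is active.
Shikimate is present, so VelF is inactive.
With repressor KepC bound, *fenN* is not transcribed.
→ *fenN* is OFF.
1 of the 3 genes is transcribed.

1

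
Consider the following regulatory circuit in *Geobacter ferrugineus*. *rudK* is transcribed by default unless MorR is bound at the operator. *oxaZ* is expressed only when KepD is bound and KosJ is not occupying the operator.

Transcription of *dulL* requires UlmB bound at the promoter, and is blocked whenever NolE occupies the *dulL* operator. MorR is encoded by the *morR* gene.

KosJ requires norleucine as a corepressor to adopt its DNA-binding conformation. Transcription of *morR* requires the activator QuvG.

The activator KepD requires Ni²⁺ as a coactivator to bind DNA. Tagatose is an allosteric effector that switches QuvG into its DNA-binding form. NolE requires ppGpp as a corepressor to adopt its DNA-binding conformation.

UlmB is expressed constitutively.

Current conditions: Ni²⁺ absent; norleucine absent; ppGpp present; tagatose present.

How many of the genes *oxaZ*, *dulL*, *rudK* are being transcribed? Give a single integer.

Ni²⁺ is absent, so KepD is inactive.
Norleucine is absent, so KosJ is inactive.
Required activator KepD is absent, so *oxaZ* is not transcribed.
→ *oxaZ* is OFF.
ppGpp is present, so NolE is active.
UlmB is produced constitutively and is active.
With repressor NolE bound, *dulL* is not transcribed.
→ *dulL* is OFF.
Tagatose is present, so QuvG is active.
No repressor is bound and QuvG is active, so *morR* is transcribed.
So MorR is produced and active.
With repressor MorR bound, *rudK* is not transcribed.
→ *rudK* is OFF.
0 of the 3 genes are transcribed.

0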